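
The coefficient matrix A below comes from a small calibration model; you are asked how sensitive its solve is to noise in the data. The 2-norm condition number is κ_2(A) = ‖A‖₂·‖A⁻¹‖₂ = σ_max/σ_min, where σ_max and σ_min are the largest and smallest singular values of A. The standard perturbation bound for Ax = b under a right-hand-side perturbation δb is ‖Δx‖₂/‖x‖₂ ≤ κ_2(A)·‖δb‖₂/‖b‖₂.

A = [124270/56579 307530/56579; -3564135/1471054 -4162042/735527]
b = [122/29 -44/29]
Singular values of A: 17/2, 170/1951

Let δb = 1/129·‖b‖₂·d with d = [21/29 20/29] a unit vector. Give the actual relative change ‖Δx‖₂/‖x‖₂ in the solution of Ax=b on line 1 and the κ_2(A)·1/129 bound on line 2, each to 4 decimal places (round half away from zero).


0.0173
0.7562

σ_max = 17/2, σ_min = 170/1951
κ_2(A) = (17/2) / (170/1951) = 97.5500
bound on ‖Δx‖/‖x‖: κ·ε = 97.5500·1/129 = 0.7562
solve Ax = b  →  x = [-21.0063 9.2624]
‖b‖₂ = 4.4721 and ‖x‖₂ = 22.9578
δb = ε·‖b‖·d = [0.0251 0.0239]; solving A·Δx = δb gives ‖Δx‖ = 0.3979
realised ‖Δx‖/‖x‖ = 0.0173
realised/bound (from unrounded values) ≈ 0.0229


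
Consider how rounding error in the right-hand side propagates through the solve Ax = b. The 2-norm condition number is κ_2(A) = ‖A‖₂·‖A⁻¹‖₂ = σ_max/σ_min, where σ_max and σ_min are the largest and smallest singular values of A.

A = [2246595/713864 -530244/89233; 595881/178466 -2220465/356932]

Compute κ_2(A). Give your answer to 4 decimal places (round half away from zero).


M = AᵀA = [12756689361/605947456 -2989746045/75743432; -2989746045/75743432 11211657561/151486864]. tr(M)=199319445/2096704, det(M)=2313441/33547264
eigenvalues of AᵀA: λ = (tr ± √(tr²−4·det))/2 = 1521/16, 1521/2096704
so κ_2 = √((1521/16) / (1521/2096704)) = 362.0000

362.0000


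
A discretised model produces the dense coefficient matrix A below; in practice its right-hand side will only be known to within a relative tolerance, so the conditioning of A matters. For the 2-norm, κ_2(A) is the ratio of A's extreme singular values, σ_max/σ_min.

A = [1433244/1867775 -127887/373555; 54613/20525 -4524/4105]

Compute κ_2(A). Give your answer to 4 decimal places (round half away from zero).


137.9280

M = AᵀA = [42804690289/5581733521 -17834187360/5581733521; -17834187360/5581733521 7433552025/5581733521]. tr(M)=297267706/33028009, det(M)=140625/33028009
eigenvalues of AᵀA: λ = (tr ± √(tr²−4·det))/2 = 9, 15625/33028009
κ = σ_max/σ_min = 3/(125/5747) = 137.9280


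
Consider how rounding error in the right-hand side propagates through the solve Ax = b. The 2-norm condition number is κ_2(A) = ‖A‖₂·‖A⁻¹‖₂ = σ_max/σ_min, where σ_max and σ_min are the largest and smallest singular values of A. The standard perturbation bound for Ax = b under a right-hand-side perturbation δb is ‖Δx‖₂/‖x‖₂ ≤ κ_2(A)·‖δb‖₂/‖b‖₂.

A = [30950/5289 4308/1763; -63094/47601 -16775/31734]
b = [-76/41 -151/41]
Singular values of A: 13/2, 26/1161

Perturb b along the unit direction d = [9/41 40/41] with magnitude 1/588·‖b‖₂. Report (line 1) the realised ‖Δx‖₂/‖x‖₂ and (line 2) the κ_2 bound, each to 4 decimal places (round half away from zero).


0.0018
0.4936

largest singular value 13/2, smallest 26/1161
condition number: (13/2) ÷ (26/1161) = 290.2500
perturbation bound = 290.2500·1/588 = 0.4936
solve Ax = b  →  x = [68.5562 -164.9349]
‖b‖₂ = 4.1231 and ‖x‖₂ = 178.6155
δb = ε·‖b‖·d = [0.0015 0.0068]; solving A·Δx = δb gives ‖Δx‖ = 0.3131
relative error = 0.0018
so the bound overstates the realised error by a factor of ≈ 281.5840 (computed from the unrounded values)


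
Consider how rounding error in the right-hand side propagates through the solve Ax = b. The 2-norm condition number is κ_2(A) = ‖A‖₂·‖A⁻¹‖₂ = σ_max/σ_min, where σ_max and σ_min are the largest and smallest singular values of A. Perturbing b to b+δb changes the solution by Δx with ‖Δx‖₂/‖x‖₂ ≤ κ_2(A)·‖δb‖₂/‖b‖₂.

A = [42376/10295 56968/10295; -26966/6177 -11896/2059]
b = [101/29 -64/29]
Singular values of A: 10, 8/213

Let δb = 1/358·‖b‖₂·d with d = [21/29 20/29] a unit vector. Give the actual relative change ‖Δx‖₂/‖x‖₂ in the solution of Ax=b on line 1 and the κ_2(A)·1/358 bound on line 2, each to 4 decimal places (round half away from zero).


0.0115
0.7437

σ_max = 10, σ_min = 8/213
condition number: 10 ÷ (8/213) = 266.2500
κ_2(A)·‖δb‖/‖b‖ = 0.7437
solve Ax = b  →  x = [-21.0600 16.2950]
‖b‖ = 4.1231, ‖x‖ = 26.6280
with δb = [0.0083 0.0079], A·Δx = δb → ‖Δx‖ = 0.3066
dividing the unrounded norms, ‖Δx‖/‖x‖ = 0.0115
tightness: 0.0115 against a bound of 0.7437 (unrounded ratio ≈ 0.0155)


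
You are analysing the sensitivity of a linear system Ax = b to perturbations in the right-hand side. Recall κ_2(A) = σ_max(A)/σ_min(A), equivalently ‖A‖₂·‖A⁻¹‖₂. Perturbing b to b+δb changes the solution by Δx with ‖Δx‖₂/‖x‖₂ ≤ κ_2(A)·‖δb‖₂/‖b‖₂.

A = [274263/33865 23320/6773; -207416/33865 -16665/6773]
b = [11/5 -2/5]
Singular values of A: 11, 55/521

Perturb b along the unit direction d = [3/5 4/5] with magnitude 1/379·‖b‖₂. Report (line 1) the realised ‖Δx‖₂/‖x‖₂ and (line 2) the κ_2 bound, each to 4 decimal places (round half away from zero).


from the listed singular values, σ₁ = 11, σ_n = 55/521
condition number: 11 ÷ (55/521) = 104.2000
bound on ‖Δx‖/‖x‖: κ·ε = 104.2000·1/379 = 0.2749
solve Ax = b  →  x = [-3.4755 8.8140]
‖b‖ = 2.2361, ‖x‖ = 9.4745
with δb = [0.0035 0.0047], A·Δx = δb → ‖Δx‖ = 0.0559
dividing the unrounded norms, ‖Δx‖/‖x‖ = 0.0059
realised/bound (from unrounded values) ≈ 0.0215

0.0059
0.2749


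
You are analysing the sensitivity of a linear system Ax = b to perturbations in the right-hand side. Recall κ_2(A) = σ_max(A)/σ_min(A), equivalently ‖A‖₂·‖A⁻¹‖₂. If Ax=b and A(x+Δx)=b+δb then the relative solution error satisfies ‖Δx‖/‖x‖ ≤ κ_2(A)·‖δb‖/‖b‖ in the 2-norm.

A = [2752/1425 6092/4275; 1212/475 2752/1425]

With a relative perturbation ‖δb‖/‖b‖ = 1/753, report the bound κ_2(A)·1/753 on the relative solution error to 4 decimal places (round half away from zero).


0.2271

form AᵀA = [166352/16245 374272/48735; 374272/48735 842192/146205] with trace 467872/29241 and determinant 256/29241
char-poly roots: 16 and 16/29241
so κ_2 = √(16 / (16/29241)) = 171.0000
worst-case relative error ≤ 171.0000 × 1/753 = 0.2271


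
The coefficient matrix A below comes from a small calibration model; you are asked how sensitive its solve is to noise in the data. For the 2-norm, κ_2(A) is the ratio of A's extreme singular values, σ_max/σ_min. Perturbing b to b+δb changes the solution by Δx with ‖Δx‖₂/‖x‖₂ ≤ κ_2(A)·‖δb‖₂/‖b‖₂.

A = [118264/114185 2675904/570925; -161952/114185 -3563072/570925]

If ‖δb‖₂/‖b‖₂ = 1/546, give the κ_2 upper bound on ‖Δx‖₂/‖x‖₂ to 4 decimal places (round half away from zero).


0.6376

M = AᵀA = [1608592960/521528569 35740389888/2607642845; 35740389888/2607642845 794237771776/13038214225]. tr(M)=496402496/7756225, det(M)=262144/7756225
eigenvalues of AᵀA: λ = (tr ± √(tr²−4·det))/2 = 64, 4096/7756225
κ_2(A) = √(λ_max/λ_min) = √(64 / (4096/7756225)) = 348.1250
bound on ‖Δx‖/‖x‖: κ·ε = 348.1250·1/546 = 0.6376


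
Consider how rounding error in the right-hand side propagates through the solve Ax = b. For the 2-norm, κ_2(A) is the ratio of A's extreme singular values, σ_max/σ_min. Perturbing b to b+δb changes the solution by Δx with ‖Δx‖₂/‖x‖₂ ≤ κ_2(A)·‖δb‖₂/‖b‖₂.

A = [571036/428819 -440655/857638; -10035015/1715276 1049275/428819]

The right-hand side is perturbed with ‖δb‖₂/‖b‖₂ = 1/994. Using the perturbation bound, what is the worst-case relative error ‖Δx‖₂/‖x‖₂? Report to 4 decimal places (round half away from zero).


form AᵀA = [63009422881/1750250896 -6563206485/437562724; -6563206485/437562724 2735329525/437562724] with trace 73950740981/1750250896 and determinant 446265625/7001003584
λ_max, λ_min = (73950740981/1750250896 ± √5467931014828942592361/3063378198948802816)/2 = 169/4, 2640625/1750250896
σ_max=√(169/4)=(13/2), σ_min=√(2640625/1750250896)=(1625/41836) → κ = 167.3440
κ_2(A)·‖δb‖/‖b‖ = 0.1684

0.1684


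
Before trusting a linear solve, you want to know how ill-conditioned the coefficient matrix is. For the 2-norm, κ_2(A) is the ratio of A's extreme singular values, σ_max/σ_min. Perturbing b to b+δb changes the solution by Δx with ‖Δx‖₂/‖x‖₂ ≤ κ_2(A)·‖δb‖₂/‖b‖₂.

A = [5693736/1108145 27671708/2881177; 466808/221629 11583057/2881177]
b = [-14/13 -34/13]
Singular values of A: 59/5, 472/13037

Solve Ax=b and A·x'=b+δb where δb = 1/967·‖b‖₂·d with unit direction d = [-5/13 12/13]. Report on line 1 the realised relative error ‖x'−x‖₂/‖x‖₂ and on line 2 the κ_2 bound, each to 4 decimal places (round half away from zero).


0.0015
0.3370

largest singular value 59/5, smallest 472/13037
condition number: (59/5) ÷ (472/13037) = 325.9250
κ_2(A)·‖δb‖/‖b‖ = 0.3370
solve Ax = b  →  x = [48.6628 -26.1456]
‖b‖ = 2.8284, ‖x‖ = 55.2418
Δx = A⁻¹·δb where δb = 1/967·2.8284·d; ‖Δx‖ = 0.0808
dividing the unrounded norms, ‖Δx‖/‖x‖ = 0.0015
so the bound overstates the realised error by a factor of ≈ 230.4649 (computed from the unrounded values)


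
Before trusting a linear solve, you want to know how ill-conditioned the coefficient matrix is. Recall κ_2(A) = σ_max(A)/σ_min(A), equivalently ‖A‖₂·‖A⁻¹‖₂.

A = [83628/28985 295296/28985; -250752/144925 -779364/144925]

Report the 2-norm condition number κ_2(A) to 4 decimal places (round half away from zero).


68.2000

AᵀA = [822552336/72675625 2812465152/72675625; 2812465152/72675625 9644987664/72675625]; tr = 16748064/116281, det = 518400/116281
solving λ² − 16748064/116281·λ + 518400/116281 = 0 gives λ = 144, 3600/116281
σ_max=√144=12, σ_min=√(3600/116281)=(60/341) → κ = 68.2000


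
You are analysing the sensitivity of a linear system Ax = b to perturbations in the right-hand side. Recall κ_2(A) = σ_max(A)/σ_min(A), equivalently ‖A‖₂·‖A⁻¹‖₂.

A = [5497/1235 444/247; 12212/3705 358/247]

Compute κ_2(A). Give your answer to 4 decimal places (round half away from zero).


AᵀA = [16843441/549081 2338780/183027; 2338780/183027 325300/61009]; tr = 116989/3249, det = 100/361
char-poly roots: 36 and 25/3249
κ = σ_max/σ_min = 6/(5/57) = 68.4000

68.4000


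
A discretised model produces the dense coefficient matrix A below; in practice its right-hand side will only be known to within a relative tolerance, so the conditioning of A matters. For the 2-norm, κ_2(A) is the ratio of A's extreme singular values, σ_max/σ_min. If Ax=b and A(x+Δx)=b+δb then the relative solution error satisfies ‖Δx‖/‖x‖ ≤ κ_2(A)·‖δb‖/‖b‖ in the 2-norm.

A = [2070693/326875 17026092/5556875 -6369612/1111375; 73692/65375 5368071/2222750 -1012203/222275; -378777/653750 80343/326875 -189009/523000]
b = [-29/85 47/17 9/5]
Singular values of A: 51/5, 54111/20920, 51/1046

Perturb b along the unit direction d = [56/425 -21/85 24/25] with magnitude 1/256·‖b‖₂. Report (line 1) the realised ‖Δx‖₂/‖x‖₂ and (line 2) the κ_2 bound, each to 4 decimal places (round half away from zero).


0.0129
0.8172

largest singular value 51/5, smallest 51/1046
condition number: (51/5) ÷ (51/1046) = 209.2000
worst-case relative error ≤ 209.2000 × 1/256 = 0.8172
solve Ax = b  →  x = [-0.8690 18.4613 8.9684]
‖b‖₂ = 3.3166 and ‖x‖₂ = 20.5428
Δx = A⁻¹·δb where δb = 1/256·3.3166·d; ‖Δx‖ = 0.2657
realised ‖Δx‖/‖x‖ = 0.0129
tightness: 0.0129 against a bound of 0.8172 (unrounded ratio ≈ 0.0158)


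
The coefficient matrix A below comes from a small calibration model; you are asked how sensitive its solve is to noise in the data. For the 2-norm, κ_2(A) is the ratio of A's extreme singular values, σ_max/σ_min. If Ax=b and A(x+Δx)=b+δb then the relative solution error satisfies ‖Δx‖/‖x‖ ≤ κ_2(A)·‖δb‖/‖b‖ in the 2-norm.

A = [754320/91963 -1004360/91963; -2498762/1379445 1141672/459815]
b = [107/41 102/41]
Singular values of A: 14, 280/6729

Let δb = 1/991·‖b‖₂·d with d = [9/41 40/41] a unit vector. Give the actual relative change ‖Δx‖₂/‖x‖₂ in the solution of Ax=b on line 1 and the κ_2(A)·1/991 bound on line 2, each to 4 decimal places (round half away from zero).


0.0012
0.3395

from the listed singular values, σ₁ = 14, σ_n = 280/6729
condition number: 14 ÷ (280/6729) = 336.4500
perturbation bound = 336.4500·1/991 = 0.3395
solve Ax = b  →  x = [57.7629 43.1436]
‖b‖₂ = 3.6056 and ‖x‖₂ = 72.0966
re-solving with b+δb shifts x by Δx of norm 0.0874
realised ‖Δx‖/‖x‖ = 0.0012
tightness: 0.0012 against a bound of 0.3395 (unrounded ratio ≈ 0.0036)


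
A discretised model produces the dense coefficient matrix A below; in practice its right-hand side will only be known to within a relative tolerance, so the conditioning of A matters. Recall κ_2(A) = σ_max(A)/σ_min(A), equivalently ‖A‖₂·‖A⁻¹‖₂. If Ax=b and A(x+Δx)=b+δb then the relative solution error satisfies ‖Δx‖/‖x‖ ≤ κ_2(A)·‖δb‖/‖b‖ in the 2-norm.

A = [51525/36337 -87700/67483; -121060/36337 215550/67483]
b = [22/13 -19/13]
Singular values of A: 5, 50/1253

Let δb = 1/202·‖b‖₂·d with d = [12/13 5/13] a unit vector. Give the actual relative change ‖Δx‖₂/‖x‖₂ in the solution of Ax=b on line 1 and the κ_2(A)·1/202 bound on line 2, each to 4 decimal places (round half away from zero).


from the listed singular values, σ₁ = 5, σ_n = 50/1253
κ = σ_max/σ_min = 5/(50/1253) = 125.3000
bound on ‖Δx‖/‖x‖: κ·ε = 125.3000·1/202 = 0.6203
solve Ax = b  →  x = [17.5724 17.8710]
‖b‖₂ = 2.2361 and ‖x‖₂ = 25.0632
δb = ε·‖b‖·d = [0.0102 0.0043]; solving A·Δx = δb gives ‖Δx‖ = 0.2774
dividing the unrounded norms, ‖Δx‖/‖x‖ = 0.0111
realised/bound (from unrounded values) ≈ 0.0178

0.0111
0.6203


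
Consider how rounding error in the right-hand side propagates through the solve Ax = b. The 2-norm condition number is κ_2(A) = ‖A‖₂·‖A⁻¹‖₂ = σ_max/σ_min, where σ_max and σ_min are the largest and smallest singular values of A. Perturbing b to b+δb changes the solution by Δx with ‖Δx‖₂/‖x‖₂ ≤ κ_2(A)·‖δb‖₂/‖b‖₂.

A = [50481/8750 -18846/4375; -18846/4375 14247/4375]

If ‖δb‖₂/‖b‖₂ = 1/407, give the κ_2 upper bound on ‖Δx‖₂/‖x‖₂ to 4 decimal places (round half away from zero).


form AᵀA = [158760729/3062500 -29767257/765625; -29767257/765625 22325949/765625] with trace 9922581/122500 and determinant 6561/122500
λ_max, λ_min = (9922581/122500 ± √98454398811561/15006250000)/2 = 81, 81/122500
κ = σ_max/σ_min = 9/(9/350) = 350.0000
κ_2(A)·‖δb‖/‖b‖ = 0.8600

0.8600


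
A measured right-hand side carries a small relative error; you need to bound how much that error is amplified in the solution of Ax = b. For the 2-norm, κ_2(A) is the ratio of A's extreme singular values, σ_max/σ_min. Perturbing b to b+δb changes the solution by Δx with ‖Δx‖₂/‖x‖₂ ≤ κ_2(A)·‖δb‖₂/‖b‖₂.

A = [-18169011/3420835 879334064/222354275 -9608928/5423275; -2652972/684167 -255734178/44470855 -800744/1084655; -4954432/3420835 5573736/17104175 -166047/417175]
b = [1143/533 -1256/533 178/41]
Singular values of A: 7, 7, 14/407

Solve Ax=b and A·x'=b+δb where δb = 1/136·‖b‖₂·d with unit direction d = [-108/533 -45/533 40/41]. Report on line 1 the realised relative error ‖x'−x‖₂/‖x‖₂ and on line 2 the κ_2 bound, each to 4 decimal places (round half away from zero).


0.0099
1.4963

largest singular value 7, smallest 14/407
κ = σ_max/σ_min = 7/(14/407) = 203.5000
bound on ‖Δx‖/‖x‖: κ·ε = 203.5000·1/136 = 1.4963
solve Ax = b  →  x = [-31.9394 7.6256 111.5543]
2-norm of b is 5.3852; of x, 116.2869
δb = ε·‖b‖·d = [-0.0080 -0.0033 0.0386]; solving A·Δx = δb gives ‖Δx‖ = 1.1511
relative error = 0.0099
realised/bound (from unrounded values) ≈ 0.0066


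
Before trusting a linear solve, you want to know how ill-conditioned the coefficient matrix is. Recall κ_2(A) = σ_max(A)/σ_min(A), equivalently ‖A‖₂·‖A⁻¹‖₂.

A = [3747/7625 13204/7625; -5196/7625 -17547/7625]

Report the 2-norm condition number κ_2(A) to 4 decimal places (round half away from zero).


M = AᵀA = [1641537/2325625 5625984/2325625; 5625984/2325625 19289713/2325625]. tr(M)=33490/3721, det(M)=9/3721
solving λ² − 33490/3721·λ + 9/3721 = 0 gives λ = 9, 1/3721
κ = σ_max/σ_min = 3/(1/61) = 183.0000

183.0000


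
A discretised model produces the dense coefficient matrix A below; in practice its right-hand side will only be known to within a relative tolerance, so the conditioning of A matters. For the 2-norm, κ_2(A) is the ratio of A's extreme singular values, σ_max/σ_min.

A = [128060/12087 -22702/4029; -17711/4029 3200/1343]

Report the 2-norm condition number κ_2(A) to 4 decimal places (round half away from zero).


M = AᵀA = [19222479289/146095569 -3417294920/48698523; -3417294920/48698523 607540804/16232841]. tr(M)=85433725/505521, det(M)=114244/505521
solving λ² − 85433725/505521·λ + 114244/505521 = 0 gives λ = 169, 676/505521
σ_max=√169=13, σ_min=√(676/505521)=(26/711) → κ = 355.5000

355.5000


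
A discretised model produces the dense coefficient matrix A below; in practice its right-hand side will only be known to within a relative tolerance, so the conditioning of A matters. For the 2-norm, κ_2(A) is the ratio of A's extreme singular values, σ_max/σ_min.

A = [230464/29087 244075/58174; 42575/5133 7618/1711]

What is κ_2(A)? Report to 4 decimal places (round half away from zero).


M = AᵀA = [1191287929/9054081 211782350/3018027; 211782350/3018027 150606209/4024036]. tr(M)=21178573/125316, det(M)=28561/125316
λ_max, λ_min = (21178573/125316 ± √448517637715225/15704099856)/2 = 169, 169/125316
so κ_2 = √(169 / (169/125316)) = 354.0000

354.0000


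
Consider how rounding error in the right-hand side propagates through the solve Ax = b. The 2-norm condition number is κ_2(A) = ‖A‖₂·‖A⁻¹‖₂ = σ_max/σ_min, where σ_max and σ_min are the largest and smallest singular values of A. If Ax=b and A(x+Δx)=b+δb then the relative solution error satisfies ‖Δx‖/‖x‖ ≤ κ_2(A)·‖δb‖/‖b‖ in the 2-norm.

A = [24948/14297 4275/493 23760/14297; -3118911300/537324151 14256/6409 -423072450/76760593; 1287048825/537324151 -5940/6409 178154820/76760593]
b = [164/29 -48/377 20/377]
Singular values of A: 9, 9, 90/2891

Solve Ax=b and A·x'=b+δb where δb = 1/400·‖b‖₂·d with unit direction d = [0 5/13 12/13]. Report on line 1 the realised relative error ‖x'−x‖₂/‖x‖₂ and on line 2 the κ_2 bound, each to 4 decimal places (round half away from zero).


0.7228
0.7228

from the listed singular values, σ₁ = 9, σ_n = 90/2891
condition number: 9 ÷ (90/2891) = 289.1000
perturbation bound = 289.1000·1/400 = 0.7228
solve Ax = b  →  x = [0.1325 0.6013 0.1262]
2-norm of b is 5.6569; of x, 0.6285
δb = ε·‖b‖·d = [0.0000 0.0054 0.0131]; solving A·Δx = δb gives ‖Δx‖ = 0.4543
dividing the unrounded norms, ‖Δx‖/‖x‖ = 0.7228
realised/bound = 1 exactly: the bound is attained for this b and d


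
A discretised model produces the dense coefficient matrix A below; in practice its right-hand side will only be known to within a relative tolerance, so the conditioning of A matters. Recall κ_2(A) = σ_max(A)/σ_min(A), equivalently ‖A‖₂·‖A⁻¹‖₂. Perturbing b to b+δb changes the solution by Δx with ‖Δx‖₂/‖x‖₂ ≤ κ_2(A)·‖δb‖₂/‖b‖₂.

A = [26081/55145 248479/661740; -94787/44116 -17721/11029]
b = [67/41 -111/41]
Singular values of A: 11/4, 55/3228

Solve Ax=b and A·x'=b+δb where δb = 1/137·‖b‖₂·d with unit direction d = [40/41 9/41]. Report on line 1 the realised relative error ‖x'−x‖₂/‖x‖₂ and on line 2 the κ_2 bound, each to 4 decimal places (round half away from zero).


0.0231
1.1781

largest singular value 11/4, smallest 55/3228
κ_2(A) = (11/4) / (55/3228) = 161.4000
perturbation bound = 161.4000·1/137 = 1.1781
solve Ax = b  →  x = [-34.3418 47.6073]
‖b‖ = 3.1623, ‖x‖ = 58.7010
re-solving with b+δb shifts x by Δx of norm 1.3547
realised ‖Δx‖/‖x‖ = 0.0231
realised/bound (from unrounded values) ≈ 0.0196


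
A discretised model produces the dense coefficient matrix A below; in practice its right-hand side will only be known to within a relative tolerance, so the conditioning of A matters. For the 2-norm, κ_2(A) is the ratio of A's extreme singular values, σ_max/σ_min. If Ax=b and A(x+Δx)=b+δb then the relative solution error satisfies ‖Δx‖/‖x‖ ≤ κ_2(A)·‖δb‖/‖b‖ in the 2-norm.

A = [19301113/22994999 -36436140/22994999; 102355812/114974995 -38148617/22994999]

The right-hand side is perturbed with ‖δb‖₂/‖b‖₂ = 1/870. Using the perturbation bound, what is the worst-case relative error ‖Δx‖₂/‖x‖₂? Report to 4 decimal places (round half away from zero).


0.4289

AᵀA = [23531553301009/15718489269025 -8824046310144/3143697853805; -8824046310144/3143697853805 3309047891929/628739570761]; tr = 367673877506/54389236225, det = 714025/2175569449
solving λ² − 367673877506/54389236225·λ + 714025/2175569449 = 0 gives λ = 169/25, 105625/2175569449
κ = σ_max/σ_min = (13/5)/(325/46643) = 373.1440
bound on ‖Δx‖/‖x‖: κ·ε = 373.1440·1/870 = 0.4289


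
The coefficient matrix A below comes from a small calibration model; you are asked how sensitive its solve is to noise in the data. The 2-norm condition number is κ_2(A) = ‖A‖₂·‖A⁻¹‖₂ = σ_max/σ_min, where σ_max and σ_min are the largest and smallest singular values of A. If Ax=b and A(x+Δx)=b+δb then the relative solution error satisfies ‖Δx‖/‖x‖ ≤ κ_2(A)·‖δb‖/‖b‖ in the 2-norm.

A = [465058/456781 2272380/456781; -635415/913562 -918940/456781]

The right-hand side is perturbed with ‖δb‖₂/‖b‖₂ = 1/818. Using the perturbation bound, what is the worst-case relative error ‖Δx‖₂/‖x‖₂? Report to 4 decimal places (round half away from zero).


0.0262

form AᵀA = [7508094649/4938435076 7980725610/1234608769; 7980725610/1234608769 35551252000/1234608769] with trace 89061929/2937796 and determinant 1464100/734449
solving λ² − 89061929/2937796·λ + 1464100/734449 = 0 gives λ = 121/4, 48400/734449
κ = σ_max/σ_min = (11/2)/(220/857) = 21.4250
bound on ‖Δx‖/‖x‖: κ·ε = 21.4250·1/818 = 0.0262


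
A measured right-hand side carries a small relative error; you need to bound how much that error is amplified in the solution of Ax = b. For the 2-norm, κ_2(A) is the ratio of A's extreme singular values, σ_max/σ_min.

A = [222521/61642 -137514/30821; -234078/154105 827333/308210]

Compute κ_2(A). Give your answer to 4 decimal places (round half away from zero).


14.5040

AᵀA = [5041729849/328696900 -1658571408/82174225; -1658571408/82174225 8911729801/328696900]; tr = 279069193/6573938, det = 446265625/52591504
λ_max, λ_min = (279069193/6573938 ± √19103188301632656/10804165206961)/2 = 169/4, 2640625/13147876
so κ_2 = √((169/4) / (2640625/13147876)) = 14.5040


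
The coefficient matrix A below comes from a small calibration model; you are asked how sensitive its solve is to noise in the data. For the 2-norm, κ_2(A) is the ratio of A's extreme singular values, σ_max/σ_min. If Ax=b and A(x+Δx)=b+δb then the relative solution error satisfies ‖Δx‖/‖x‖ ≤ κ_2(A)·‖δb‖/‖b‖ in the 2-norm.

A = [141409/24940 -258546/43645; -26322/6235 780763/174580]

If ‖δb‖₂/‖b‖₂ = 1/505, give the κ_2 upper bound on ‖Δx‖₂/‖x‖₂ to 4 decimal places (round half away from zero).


0.5960

M = AᵀA = [1243282729/24880144 -571119750/10885063; -571119750/10885063 67165096321/1219127056]. tr(M)=76150981/724808, det(M)=2825761/23193856
eigenvalues of AᵀA: λ = (tr ± √(tr²−4·det))/2 = 1681/16, 1681/1449616
κ_2(A) = √(λ_max/λ_min) = √((1681/16) / (1681/1449616)) = 301.0000
κ_2(A)·‖δb‖/‖b‖ = 0.5960


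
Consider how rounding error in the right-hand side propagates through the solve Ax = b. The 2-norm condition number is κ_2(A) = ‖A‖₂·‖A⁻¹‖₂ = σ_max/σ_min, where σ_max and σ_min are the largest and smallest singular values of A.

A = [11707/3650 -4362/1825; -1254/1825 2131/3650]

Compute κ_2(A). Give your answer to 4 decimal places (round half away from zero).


AᵀA = [143343913/13322500 -26869104/3330625; -26869104/3330625 80649337/13322500]; tr = 895973/53290, det = 2825761/53290000
char-poly roots: 1681/100 and 1681/532900
κ = σ_max/σ_min = (41/10)/(41/730) = 73.0000

73.0000


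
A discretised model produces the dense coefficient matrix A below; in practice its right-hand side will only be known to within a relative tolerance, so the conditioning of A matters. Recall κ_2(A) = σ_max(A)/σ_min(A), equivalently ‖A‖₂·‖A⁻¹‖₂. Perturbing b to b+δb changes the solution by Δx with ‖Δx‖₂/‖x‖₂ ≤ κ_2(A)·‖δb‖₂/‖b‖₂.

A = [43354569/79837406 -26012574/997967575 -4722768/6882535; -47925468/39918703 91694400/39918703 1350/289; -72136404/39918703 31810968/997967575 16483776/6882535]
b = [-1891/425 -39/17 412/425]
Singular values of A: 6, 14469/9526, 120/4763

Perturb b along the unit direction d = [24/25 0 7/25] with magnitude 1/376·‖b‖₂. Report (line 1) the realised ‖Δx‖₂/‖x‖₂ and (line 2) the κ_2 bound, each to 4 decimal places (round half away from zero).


0.0034
0.6334

largest singular value 6, smallest 120/4763
condition number: 6 ÷ (120/4763) = 238.1500
perturbation bound = 238.1500·1/376 = 0.6334
solve Ax = b  →  x = [-97.9887 100.0243 -74.8608]
‖b‖₂ = 5.0990 and ‖x‖₂ = 158.7790
Δx = A⁻¹·δb where δb = 1/376·5.0990·d; ‖Δx‖ = 0.5383
realised ‖Δx‖/‖x‖ = 0.0034
realised/bound (from unrounded values) ≈ 0.0054


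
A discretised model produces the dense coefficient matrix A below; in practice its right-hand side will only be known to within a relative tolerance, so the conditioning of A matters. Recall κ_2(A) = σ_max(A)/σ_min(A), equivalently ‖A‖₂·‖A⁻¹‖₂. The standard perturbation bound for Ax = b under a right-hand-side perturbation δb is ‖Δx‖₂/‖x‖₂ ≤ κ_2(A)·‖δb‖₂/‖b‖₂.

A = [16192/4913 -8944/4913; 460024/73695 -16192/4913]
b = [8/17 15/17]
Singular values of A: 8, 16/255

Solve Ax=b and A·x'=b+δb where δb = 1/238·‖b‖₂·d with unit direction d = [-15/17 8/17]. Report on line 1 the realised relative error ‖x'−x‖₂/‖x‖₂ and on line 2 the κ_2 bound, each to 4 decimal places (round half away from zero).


largest singular value 8, smallest 16/255
condition number: 8 ÷ (16/255) = 127.5000
bound on ‖Δx‖/‖x‖: κ·ε = 127.5000·1/238 = 0.5357
solve Ax = b  →  x = [0.1103 -0.0588]
2-norm of b is 1.0000; of x, 0.1250
with δb = [-0.0037 0.0020], A·Δx = δb → ‖Δx‖ = 0.0670
dividing the unrounded norms, ‖Δx‖/‖x‖ = 0.5357
so the bound is sharp here: realised error equals the bound

0.5357
0.5357


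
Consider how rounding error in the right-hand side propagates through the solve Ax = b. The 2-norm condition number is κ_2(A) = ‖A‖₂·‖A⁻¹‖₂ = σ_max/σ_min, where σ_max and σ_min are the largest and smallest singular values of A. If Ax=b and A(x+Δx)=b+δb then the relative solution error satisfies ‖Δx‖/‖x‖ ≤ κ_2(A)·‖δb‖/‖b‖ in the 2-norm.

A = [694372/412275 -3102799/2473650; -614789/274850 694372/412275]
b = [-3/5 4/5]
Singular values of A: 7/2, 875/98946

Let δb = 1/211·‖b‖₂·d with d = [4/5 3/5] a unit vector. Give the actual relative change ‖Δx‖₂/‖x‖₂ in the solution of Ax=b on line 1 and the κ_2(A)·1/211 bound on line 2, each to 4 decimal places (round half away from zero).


1.8758
1.8758

from the listed singular values, σ₁ = 7/2, σ_n = 875/98946
κ = σ_max/σ_min = (7/2)/(875/98946) = 395.7840
κ_2(A)·‖δb‖/‖b‖ = 1.8758
solve Ax = b  →  x = [-0.2286 0.1714]
‖b‖₂ = 1.0000 and ‖x‖₂ = 0.2857
Δx = A⁻¹·δb where δb = 1/211·1.0000·d; ‖Δx‖ = 0.5359
realised ‖Δx‖/‖x‖ = 1.8758
tightness: 1.8758 against a bound of 1.8758; the bound is attained (ratio 1)


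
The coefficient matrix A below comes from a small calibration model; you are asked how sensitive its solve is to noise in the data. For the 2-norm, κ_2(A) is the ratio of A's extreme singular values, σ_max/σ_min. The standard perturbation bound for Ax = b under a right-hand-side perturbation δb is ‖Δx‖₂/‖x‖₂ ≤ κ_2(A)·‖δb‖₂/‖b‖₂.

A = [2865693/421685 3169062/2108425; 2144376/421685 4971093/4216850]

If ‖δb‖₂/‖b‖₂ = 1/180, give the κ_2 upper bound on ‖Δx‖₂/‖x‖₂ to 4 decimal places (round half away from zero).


M = AᵀA = [512421791985/7112729569 576460202058/35563647845; 576460202058/35563647845 2595343258161/711272956900]. tr(M)=32027080581/423124900, det(M)=57289761/423124900
solving λ² − 32027080581/423124900·λ + 57289761/423124900 = 0 gives λ = 7569/100, 7569/4231249
κ = σ_max/σ_min = (87/10)/(87/2057) = 205.7000
κ_2(A)·‖δb‖/‖b‖ = 1.1428

1.1428


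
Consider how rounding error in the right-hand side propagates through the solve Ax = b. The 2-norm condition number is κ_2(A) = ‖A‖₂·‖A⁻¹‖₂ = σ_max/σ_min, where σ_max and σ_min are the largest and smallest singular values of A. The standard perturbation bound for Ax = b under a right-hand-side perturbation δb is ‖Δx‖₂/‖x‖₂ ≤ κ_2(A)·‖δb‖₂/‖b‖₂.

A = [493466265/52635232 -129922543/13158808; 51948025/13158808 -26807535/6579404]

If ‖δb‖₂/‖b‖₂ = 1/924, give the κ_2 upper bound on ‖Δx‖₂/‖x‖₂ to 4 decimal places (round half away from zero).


AᵀA = [1696369890624025/16393299690496 -445285088878455/4098324922624; -445285088878455/4098324922624 116890194737821/1024581230656]; tr = 4240919151521/19492627456, det = 189333765625/311882039296
solving λ² − 4240919151521/19492627456·λ + 189333765625/311882039296 = 0 gives λ = 3481/16, 54390625/19492627456
κ_2(A) = √(λ_max/λ_min) = √((3481/16) / (54390625/19492627456)) = 279.2320
κ_2(A)·‖δb‖/‖b‖ = 0.3022

0.3022


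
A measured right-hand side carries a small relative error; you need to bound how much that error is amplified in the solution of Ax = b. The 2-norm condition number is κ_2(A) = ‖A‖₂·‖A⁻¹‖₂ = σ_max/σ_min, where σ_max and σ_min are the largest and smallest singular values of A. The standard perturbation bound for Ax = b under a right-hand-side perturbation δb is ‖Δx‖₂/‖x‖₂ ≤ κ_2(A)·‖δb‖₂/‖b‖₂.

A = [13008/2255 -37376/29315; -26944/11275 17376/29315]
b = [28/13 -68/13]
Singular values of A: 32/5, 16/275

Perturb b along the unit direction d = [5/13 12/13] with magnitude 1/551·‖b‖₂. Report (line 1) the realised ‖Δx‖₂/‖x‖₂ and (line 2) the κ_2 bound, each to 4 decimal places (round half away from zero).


σ_max = 32/5, σ_min = 16/275
κ_2(A) = (32/5) / (16/275) = 110.0000
bound on ‖Δx‖/‖x‖: κ·ε = 110.0000·1/551 = 0.1996
solve Ax = b  →  x = [-14.4817 -67.2104]
2-norm of b is 5.6569; of x, 68.7528
with δb = [0.0039 0.0095], A·Δx = δb → ‖Δx‖ = 0.1765
dividing the unrounded norms, ‖Δx‖/‖x‖ = 0.0026
so the bound overstates the realised error by a factor of ≈ 77.7850 (computed from the unrounded values)

0.0026
0.1996


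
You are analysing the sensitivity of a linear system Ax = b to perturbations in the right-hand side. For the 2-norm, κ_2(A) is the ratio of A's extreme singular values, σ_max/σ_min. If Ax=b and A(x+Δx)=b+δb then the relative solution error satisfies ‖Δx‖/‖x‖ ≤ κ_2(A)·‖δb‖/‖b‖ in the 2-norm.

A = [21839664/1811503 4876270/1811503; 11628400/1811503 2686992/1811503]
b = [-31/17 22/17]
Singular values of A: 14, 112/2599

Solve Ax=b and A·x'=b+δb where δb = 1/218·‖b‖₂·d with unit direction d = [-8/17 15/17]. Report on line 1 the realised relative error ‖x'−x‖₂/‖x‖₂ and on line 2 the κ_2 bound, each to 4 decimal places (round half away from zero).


largest singular value 14, smallest 112/2599
condition number: 14 ÷ (112/2599) = 324.8750
κ_2(A)·‖δb‖/‖b‖ = 1.4903
solve Ax = b  →  x = [-10.2574 45.2631]
‖b‖₂ = 2.2361 and ‖x‖₂ = 46.4108
Δx = A⁻¹·δb where δb = 1/218·2.2361·d; ‖Δx‖ = 0.2380
relative error = 0.0051
realised/bound (from unrounded values) ≈ 0.0034

0.0051
1.4903


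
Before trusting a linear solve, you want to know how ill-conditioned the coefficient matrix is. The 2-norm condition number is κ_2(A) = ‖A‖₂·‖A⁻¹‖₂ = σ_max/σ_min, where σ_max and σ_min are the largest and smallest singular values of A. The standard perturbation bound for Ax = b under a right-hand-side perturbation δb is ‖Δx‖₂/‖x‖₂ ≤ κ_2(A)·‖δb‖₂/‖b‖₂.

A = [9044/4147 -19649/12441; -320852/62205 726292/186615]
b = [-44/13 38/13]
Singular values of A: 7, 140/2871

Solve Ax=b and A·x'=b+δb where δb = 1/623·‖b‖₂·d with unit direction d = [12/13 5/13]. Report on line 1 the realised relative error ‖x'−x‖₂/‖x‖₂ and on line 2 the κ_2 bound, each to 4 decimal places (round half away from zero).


from the listed singular values, σ₁ = 7, σ_n = 140/2871
condition number: 7 ÷ (140/2871) = 143.5500
perturbation bound = 143.5500·1/623 = 0.2304
solve Ax = b  →  x = [-25.0657 -32.4686]
2-norm of b is 4.4721; of x, 41.0183
Δx = A⁻¹·δb where δb = 1/623·4.4721·d; ‖Δx‖ = 0.1472
dividing the unrounded norms, ‖Δx‖/‖x‖ = 0.0036
realised/bound (from unrounded values) ≈ 0.0156

0.0036
0.2304


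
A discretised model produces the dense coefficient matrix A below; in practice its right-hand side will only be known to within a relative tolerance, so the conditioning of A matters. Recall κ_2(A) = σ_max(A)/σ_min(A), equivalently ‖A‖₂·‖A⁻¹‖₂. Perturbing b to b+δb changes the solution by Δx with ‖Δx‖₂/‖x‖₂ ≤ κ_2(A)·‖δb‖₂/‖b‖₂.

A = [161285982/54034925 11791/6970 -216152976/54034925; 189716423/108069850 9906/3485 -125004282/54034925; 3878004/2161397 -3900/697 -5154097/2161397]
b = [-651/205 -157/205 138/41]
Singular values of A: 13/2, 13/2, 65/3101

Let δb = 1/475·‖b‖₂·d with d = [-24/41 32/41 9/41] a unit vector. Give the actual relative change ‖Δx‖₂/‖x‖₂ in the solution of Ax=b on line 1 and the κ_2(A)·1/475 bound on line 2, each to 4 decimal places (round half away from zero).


largest singular value 13/2, smallest 65/3101
κ = σ_max/σ_min = (13/2)/(65/3101) = 310.1000
worst-case relative error ≤ 310.1000 × 1/475 = 0.6528
solve Ax = b  →  x = [76.2183 -0.6244 57.4013]
2-norm of b is 4.6904; of x, 95.4176
with δb = [-0.0058 0.0077 0.0022], A·Δx = δb → ‖Δx‖ = 0.4711
dividing the unrounded norms, ‖Δx‖/‖x‖ = 0.0049
so the bound overstates the realised error by a factor of ≈ 132.2302 (computed from the unrounded values)

0.0049
0.6528


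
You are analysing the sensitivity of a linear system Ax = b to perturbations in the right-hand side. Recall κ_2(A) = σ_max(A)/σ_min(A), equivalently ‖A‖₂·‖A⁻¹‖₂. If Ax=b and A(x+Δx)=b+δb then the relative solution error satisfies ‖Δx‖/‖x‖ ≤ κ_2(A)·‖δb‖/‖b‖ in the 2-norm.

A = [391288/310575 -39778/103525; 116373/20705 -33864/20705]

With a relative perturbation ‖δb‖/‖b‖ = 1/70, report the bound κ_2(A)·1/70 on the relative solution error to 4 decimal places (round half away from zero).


AᵀA = [1903752649/57380625 -185085544/19126875; -185085544/19126875 17996164/6375625]; tr = 3305149/91809, det = 100/10201
solving λ² − 3305149/91809·λ + 100/10201 = 0 gives λ = 36, 25/91809
κ_2(A) = √(λ_max/λ_min) = √(36 / (25/91809)) = 363.6000
perturbation bound = 363.6000·1/70 = 5.1943

5.1943


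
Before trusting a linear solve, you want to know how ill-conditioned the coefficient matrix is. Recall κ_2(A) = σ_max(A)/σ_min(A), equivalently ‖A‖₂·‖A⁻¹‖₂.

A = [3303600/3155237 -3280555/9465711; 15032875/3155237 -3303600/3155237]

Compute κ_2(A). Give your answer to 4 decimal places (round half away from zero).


45.0480

M = AᵀA = [140928675625/5922379849 -31692536000/5922379849; -31692536000/5922379849 64834026025/53301418641]. tr(M)=793094650/31708161, det(M)=9765625/31708161
eigenvalues of AᵀA: λ = (tr ± √(tr²−4·det))/2 = 25, 390625/31708161
κ_2(A) = √(λ_max/λ_min) = √(25 / (390625/31708161)) = 45.0480


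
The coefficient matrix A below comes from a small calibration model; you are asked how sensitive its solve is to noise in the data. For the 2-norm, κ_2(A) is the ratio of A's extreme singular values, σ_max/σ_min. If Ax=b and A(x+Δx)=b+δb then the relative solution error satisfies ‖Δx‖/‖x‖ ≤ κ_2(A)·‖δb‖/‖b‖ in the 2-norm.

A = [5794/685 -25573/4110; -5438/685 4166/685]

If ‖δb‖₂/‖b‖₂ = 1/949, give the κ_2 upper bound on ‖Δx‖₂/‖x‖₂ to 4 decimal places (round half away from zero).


M = AᵀA = [12628456/93845 -28409821/281535; -28409821/281535 255755669/3378420]. tr(M)=142076017/675684, det(M)=707281/168921
eigenvalues of AᵀA: λ = (tr ± √(tr²−4·det))/2 = 841/4, 3364/168921
σ_max=√(841/4)=(29/2), σ_min=√(3364/168921)=(58/411) → κ = 102.7500
perturbation bound = 102.7500·1/949 = 0.1083

0.1083


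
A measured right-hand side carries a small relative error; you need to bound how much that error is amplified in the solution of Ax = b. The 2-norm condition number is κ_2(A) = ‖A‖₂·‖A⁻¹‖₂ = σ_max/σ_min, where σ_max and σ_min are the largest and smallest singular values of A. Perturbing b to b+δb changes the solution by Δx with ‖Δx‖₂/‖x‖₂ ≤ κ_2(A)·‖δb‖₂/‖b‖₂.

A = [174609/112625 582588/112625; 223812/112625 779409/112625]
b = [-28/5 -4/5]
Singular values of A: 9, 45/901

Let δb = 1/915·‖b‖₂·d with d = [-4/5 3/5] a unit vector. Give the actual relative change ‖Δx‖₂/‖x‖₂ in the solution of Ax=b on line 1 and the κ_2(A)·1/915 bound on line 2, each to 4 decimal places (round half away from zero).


from the listed singular values, σ₁ = 9, σ_n = 45/901
κ_2(A) = 9 / (45/901) = 180.2000
bound on ‖Δx‖/‖x‖: κ·ε = 180.2000·1/915 = 0.1969
solve Ax = b  →  x = [-77.0098 21.9982]
‖b‖ = 5.6569, ‖x‖ = 80.0901
Δx = A⁻¹·δb where δb = 1/915·5.6569·d; ‖Δx‖ = 0.1238
relative error = 0.0015
realised/bound (from unrounded values) ≈ 0.0078

0.0015
0.1969


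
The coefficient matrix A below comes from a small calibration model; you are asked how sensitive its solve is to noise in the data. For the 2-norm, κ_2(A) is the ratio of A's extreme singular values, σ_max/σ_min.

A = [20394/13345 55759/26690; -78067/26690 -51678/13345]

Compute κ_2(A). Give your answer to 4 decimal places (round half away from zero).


AᵀA = [26844697/2464900 8947224/616225; 8947224/616225 47721553/2464900]; tr = 1491325/49298, det = 14641/394384
char-poly roots: 121/4 and 121/98596
κ_2(A) = √(λ_max/λ_min) = √((121/4) / (121/98596)) = 157.0000

157.0000


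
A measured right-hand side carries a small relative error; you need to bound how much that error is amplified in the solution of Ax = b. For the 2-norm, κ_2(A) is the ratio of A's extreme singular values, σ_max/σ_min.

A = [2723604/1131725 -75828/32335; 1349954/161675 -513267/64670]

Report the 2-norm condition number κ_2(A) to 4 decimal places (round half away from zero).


AᵀA = [154743092884/2049282361 -21053035065/292754623; -21053035065/292754623 11457702225/167288356]; tr = 1403566921/9746884, det = 562500/2436721
char-poly roots: 144 and 15625/9746884
κ = σ_max/σ_min = 12/(125/3122) = 299.7120

299.7120
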